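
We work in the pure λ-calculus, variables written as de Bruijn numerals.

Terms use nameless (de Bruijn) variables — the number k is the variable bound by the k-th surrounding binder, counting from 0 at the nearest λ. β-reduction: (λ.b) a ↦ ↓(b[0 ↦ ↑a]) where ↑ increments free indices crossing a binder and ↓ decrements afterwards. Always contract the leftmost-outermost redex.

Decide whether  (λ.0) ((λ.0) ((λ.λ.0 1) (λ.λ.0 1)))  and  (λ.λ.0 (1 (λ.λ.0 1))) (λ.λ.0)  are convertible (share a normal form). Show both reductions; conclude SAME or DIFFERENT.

Term A:
  start: (λ.0) ((λ.0) ((λ.λ.0 1) (λ.λ.0 1)))
  step 1: (λ.0) ((λ.λ.0 1) (λ.λ.0 1))
  step 2: (λ.λ.0 1) (λ.λ.0 1)
  step 3: λ.0 (λ.λ.0 1)

Term B:
  start: (λ.λ.0 (1 (λ.λ.0 1))) (λ.λ.0)
  step 1: λ.0 ((λ.λ.0) (λ.λ.0 1))
  step 2: λ.0 (λ.0)

Answer: DIFFERENT — A ⇓ λ.0 (λ.λ.0 1), B ⇓ λ.0 (λ.0)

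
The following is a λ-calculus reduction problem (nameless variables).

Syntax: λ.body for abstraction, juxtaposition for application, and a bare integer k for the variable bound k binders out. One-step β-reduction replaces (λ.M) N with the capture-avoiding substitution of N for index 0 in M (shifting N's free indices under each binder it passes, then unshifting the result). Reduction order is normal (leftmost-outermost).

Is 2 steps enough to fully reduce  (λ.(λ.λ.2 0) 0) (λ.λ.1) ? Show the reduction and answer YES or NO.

Answer: NO — after 2 steps the term is λ.(λ.λ.1) 0, not yet normal

Derivation:
  start: (λ.(λ.λ.2 0) 0) (λ.λ.1)
  step 1: (λ.λ.(λ.λ.1) 0) (λ.λ.1)
  step 2: λ.(λ.λ.1) 0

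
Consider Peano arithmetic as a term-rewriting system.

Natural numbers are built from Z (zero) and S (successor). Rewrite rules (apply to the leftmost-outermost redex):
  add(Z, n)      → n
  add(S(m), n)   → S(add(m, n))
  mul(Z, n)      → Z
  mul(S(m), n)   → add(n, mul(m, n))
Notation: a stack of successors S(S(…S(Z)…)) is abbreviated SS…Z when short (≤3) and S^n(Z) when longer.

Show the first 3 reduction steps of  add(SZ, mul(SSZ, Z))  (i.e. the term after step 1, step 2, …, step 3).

  start: add(SZ, mul(SSZ, Z))
  [1] S(add(Z, mul(SSZ, Z)))
  [2] S(mul(SSZ, Z))
  [3] S(add(Z, mul(SZ, Z)))

Answer: after 3 steps: S(add(Z, mul(SZ, Z)))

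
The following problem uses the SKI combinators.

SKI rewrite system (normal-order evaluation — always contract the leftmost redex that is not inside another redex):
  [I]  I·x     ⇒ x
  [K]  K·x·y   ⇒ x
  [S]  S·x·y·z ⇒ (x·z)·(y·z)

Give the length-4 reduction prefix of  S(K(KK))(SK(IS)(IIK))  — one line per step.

Answer: after 4 steps: S(K(KK))K

Derivation:
  start: S(K(KK))(SK(IS)(IIK))
  →1  S(K(KK))(K(IIK)(IS(IIK)))
  →2  S(K(KK))(IIK)
  →3  S(K(KK))(IK)
  →4  S(K(KK))K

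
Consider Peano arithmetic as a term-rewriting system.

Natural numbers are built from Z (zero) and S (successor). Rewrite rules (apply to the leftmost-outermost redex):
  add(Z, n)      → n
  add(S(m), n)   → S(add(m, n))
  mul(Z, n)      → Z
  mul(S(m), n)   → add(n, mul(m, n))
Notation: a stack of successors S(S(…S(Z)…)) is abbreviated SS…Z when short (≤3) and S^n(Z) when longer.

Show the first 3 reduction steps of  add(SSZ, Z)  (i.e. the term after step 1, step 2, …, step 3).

  start: add(SSZ, Z)
  →1  S(add(SZ, Z))
  →2  S(S(add(Z, Z)))
  →3  SSZ

Answer: after 3 steps: SSZ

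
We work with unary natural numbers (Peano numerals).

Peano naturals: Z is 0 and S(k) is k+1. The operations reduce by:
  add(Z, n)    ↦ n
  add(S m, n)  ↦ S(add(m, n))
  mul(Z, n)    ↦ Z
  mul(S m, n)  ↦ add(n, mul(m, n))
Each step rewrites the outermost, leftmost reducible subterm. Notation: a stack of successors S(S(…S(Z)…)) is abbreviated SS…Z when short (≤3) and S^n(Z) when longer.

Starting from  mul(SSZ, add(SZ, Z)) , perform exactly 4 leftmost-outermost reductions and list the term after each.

  start: mul(SSZ, add(SZ, Z))
  →1  add(add(SZ, Z), mul(SZ, add(SZ, Z)))
  →2  add(S(add(Z, Z)), mul(SZ, add(SZ, Z)))
  →3  S(add(add(Z, Z), mul(SZ, add(SZ, Z))))
  →4  S(add(Z, mul(SZ, add(SZ, Z))))

Answer: after 4 steps: S(add(Z, mul(SZ, add(SZ, Z))))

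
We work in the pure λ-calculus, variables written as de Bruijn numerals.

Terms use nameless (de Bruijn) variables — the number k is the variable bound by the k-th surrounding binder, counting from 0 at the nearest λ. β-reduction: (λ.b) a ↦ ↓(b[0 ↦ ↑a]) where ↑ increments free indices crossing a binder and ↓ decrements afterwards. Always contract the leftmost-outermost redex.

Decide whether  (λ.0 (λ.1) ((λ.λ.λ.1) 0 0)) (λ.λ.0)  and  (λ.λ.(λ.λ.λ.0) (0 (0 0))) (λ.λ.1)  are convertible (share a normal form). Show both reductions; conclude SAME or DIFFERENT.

Answer: SAME — A ⇓ λ.λ.λ.0, B ⇓ λ.λ.λ.0

Derivation:
Term A:
  start: (λ.0 (λ.1) ((λ.λ.λ.1) 0 0)) (λ.λ.0)
  [1] (λ.λ.0) (λ.λ.λ.0) ((λ.λ.λ.1) (λ.λ.0) (λ.λ.0))
  [2] (λ.0) ((λ.λ.λ.1) (λ.λ.0) (λ.λ.0))
  [3] (λ.λ.λ.1) (λ.λ.0) (λ.λ.0)
  [4] (λ.λ.1) (λ.λ.0)
  [5] λ.λ.λ.0

Term B:
  start: (λ.λ.(λ.λ.λ.0) (0 (0 0))) (λ.λ.1)
  [1] λ.(λ.λ.λ.0) (0 (0 0))
  [2] λ.λ.λ.0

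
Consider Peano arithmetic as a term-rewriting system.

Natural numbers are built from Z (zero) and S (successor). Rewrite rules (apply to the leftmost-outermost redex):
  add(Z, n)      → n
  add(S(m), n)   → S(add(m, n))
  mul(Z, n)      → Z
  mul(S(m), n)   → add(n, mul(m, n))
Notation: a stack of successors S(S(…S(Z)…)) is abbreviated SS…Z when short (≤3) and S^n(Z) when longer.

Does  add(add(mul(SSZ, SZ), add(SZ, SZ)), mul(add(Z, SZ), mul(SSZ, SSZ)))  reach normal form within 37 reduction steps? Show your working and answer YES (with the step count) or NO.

  start: add(add(mul(SSZ, SZ), add(SZ, SZ)), mul(add(Z, SZ), mul(SSZ, SSZ)))
  [1] add(add(add(SZ, mul(SZ, SZ)), add(SZ, SZ)), mul(add(Z, SZ), mul(SSZ, SSZ)))
  [2] add(add(S(add(Z, mul(SZ, SZ))), add(SZ, SZ)), mul(add(Z, SZ), mul(SSZ, SSZ)))
  [3] add(S(add(add(Z, mul(SZ, SZ)), add(SZ, SZ))), mul(add(Z, SZ), mul(SSZ, SSZ)))
  [4] S(add(add(add(Z, mul(SZ, SZ)), add(SZ, SZ)), mul(add(Z, SZ), mul(SSZ, SSZ))))
  [5] S(add(add(mul(SZ, SZ), add(SZ, SZ)), mul(add(Z, SZ), mul(SSZ, SSZ))))
  [6] S(add(add(add(SZ, mul(Z, SZ)), add(SZ, SZ)), mul(add(Z, SZ), mul(SSZ, SSZ))))
  [7] S(add(add(S(add(Z, mul(Z, SZ))), add(SZ, SZ)), mul(add(Z, SZ), mul(SSZ, SSZ))))
  [8] S(add(S(add(add(Z, mul(Z, SZ)), add(SZ, SZ))), mul(add(Z, SZ), mul(SSZ, SSZ))))
  [9] S(S(add(add(add(Z, mul(Z, SZ)), add(SZ, SZ)), mul(add(Z, SZ), mul(SSZ, SSZ)))))
  [10] S(S(add(add(mul(Z, SZ), add(SZ, SZ)), mul(add(Z, SZ), mul(SSZ, SSZ)))))
  [11] S(S(add(add(Z, add(SZ, SZ)), mul(add(Z, SZ), mul(SSZ, SSZ)))))
  [12] S(S(add(add(SZ, SZ), mul(add(Z, SZ), mul(SSZ, SSZ)))))
  [13] S(S(add(S(add(Z, SZ)), mul(add(Z, SZ), mul(SSZ, SSZ)))))
  [14] S(S(S(add(add(Z, SZ), mul(add(Z, SZ), mul(SSZ, SSZ))))))
  [15] S(S(S(add(SZ, mul(add(Z, SZ), mul(SSZ, SSZ))))))
  [16] S(S(S(S(add(Z, mul(add(Z, SZ), mul(SSZ, SSZ)))))))
  [17] S(S(S(S(mul(add(Z, SZ), mul(SSZ, SSZ))))))
  [18] S(S(S(S(mul(SZ, mul(SSZ, SSZ))))))
  [19] S(S(S(S(add(mul(SSZ, SSZ), mul(Z, mul(SSZ, SSZ)))))))
  [20] S(S(S(S(add(add(SSZ, mul(SZ, SSZ)), mul(Z, mul(SSZ, SSZ)))))))
  [21] S(S(S(S(add(S(add(SZ, mul(SZ, SSZ))), mul(Z, mul(SSZ, SSZ)))))))
  [22] S(S(S(S(S(add(add(SZ, mul(SZ, SSZ)), mul(Z, mul(SSZ, SSZ))))))))
  [23] S(S(S(S(S(add(S(add(Z, mul(SZ, SSZ))), mul(Z, mul(SSZ, SSZ))))))))
  [24] S(S(S(S(S(S(add(add(Z, mul(SZ, SSZ)), mul(Z, mul(SSZ, SSZ)))))))))
  [25] S(S(S(S(S(S(add(mul(SZ, SSZ), mul(Z, mul(SSZ, SSZ)))))))))
  [26] S(S(S(S(S(S(add(add(SSZ, mul(Z, SSZ)), mul(Z, mul(SSZ, SSZ)))))))))
  [27] S(S(S(S(S(S(add(S(add(SZ, mul(Z, SSZ))), mul(Z, mul(SSZ, SSZ)))))))))
  [28] S(S(S(S(S(S(S(add(add(SZ, mul(Z, SSZ)), mul(Z, mul(SSZ, SSZ))))))))))
  [29] S(S(S(S(S(S(S(add(S(add(Z, mul(Z, SSZ))), mul(Z, mul(SSZ, SSZ))))))))))
  [30] S(S(S(S(S(S(S(S(add(add(Z, mul(Z, SSZ)), mul(Z, mul(SSZ, SSZ)))))))))))
  [31] S(S(S(S(S(S(S(S(add(mul(Z, SSZ), mul(Z, mul(SSZ, SSZ)))))))))))
  [32] S(S(S(S(S(S(S(S(add(Z, mul(Z, mul(SSZ, SSZ)))))))))))
  [33] S(S(S(S(S(S(S(S(mul(Z, mul(SSZ, SSZ))))))))))
  [34] S^8(Z)

Answer: YES — reaches normal form S^8(Z) in 34 ≤ 37 steps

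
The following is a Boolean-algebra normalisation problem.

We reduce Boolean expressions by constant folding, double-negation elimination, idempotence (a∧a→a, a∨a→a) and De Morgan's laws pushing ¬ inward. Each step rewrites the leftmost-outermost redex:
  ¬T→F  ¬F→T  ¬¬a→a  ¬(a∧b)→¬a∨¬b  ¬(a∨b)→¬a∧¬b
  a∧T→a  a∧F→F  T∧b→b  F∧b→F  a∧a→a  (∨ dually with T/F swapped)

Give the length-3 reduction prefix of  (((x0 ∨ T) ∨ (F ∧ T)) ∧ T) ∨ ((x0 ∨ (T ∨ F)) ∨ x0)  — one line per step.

Answer: after 3 steps: T ∨ ((x0 ∨ (T ∨ F)) ∨ x0)

Derivation:
  start: (((x0 ∨ T) ∨ (F ∧ T)) ∧ T) ∨ ((x0 ∨ (T ∨ F)) ∨ x0)
  [1] ((x0 ∨ T) ∨ (F ∧ T)) ∨ ((x0 ∨ (T ∨ F)) ∨ x0)
  [2] (T ∨ (F ∧ T)) ∨ ((x0 ∨ (T ∨ F)) ∨ x0)
  [3] T ∨ ((x0 ∨ (T ∨ F)) ∨ x0)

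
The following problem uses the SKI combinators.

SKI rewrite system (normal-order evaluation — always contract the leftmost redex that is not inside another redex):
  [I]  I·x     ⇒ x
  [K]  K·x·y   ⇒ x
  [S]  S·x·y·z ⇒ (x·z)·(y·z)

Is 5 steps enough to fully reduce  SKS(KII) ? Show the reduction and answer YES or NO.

Answer: YES — reaches normal form I in 3 ≤ 5 steps

Working:
  start: SKS(KII)
  step 1: K(KII)(S(KII))
  step 2: KII
  step 3: I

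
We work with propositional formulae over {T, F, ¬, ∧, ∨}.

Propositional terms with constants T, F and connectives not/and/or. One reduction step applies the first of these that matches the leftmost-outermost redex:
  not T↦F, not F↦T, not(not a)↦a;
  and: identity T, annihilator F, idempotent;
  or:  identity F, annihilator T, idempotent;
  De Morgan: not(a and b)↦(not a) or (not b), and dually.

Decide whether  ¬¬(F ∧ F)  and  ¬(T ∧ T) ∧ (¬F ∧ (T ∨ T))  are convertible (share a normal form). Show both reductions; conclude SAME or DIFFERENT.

Answer: SAME — A ⇓ F, B ⇓ F

Working:
Term A:
  start: ¬¬(F ∧ F)
  [1] F ∧ F
  [2] F

Term B:
  start: ¬(T ∧ T) ∧ (¬F ∧ (T ∨ T))
  [1] (¬T ∨ ¬T) ∧ (¬F ∧ (T ∨ T))
  [2] ¬T ∧ (¬F ∧ (T ∨ T))
  [3] F ∧ (¬F ∧ (T ∨ T))
  [4] F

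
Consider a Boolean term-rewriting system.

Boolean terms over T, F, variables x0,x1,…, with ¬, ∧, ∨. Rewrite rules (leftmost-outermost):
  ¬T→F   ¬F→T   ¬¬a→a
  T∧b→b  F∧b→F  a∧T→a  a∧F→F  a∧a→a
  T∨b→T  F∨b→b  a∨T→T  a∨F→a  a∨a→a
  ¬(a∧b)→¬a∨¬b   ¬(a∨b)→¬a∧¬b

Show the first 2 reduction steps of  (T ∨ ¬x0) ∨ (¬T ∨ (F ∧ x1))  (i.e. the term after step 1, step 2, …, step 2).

Answer: after 2 steps: T

Working:
  start: (T ∨ ¬x0) ∨ (¬T ∨ (F ∧ x1))
  step 1: T ∨ (¬T ∨ (F ∧ x1))
  step 2: T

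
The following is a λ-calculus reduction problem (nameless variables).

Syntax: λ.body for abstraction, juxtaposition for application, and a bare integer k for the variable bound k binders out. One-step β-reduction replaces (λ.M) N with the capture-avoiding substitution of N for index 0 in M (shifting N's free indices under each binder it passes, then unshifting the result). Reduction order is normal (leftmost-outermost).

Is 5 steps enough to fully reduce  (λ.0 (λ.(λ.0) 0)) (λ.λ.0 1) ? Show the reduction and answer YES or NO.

  start: (λ.0 (λ.(λ.0) 0)) (λ.λ.0 1)
  [1] (λ.λ.0 1) (λ.(λ.0) 0)
  [2] λ.0 (λ.(λ.0) 0)
  [3] λ.0 (λ.0)

Answer: YES — reaches normal form λ.0 (λ.0) in 3 ≤ 5 steps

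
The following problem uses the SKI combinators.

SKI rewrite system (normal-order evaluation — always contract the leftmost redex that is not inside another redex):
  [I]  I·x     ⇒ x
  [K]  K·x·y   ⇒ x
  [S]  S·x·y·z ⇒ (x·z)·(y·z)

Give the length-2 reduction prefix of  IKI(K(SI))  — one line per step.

  start: IKI(K(SI))
  [1] KI(K(SI))
  [2] I

Answer: after 2 steps: I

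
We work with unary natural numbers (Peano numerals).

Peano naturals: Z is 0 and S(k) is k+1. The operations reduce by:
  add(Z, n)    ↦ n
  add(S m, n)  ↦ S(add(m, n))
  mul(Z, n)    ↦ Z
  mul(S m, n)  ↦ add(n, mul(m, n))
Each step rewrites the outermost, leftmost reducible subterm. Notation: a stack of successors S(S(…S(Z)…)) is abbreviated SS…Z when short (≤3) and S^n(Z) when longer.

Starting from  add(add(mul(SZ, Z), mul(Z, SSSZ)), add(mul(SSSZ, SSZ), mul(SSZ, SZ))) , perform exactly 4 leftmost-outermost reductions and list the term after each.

  start: add(add(mul(SZ, Z), mul(Z, SSSZ)), add(mul(SSSZ, SSZ), mul(SSZ, SZ)))
  →1  add(add(add(Z, mul(Z, Z)), mul(Z, SSSZ)), add(mul(SSSZ, SSZ), mul(SSZ, SZ)))
  →2  add(add(mul(Z, Z), mul(Z, SSSZ)), add(mul(SSSZ, SSZ), mul(SSZ, SZ)))
  →3  add(add(Z, mul(Z, SSSZ)), add(mul(SSSZ, SSZ), mul(SSZ, SZ)))
  →4  add(mul(Z, SSSZ), add(mul(SSSZ, SSZ), mul(SSZ, SZ)))

Answer: after 4 steps: add(mul(Z, SSSZ), add(mul(SSSZ, SSZ), mul(SSZ, SZ)))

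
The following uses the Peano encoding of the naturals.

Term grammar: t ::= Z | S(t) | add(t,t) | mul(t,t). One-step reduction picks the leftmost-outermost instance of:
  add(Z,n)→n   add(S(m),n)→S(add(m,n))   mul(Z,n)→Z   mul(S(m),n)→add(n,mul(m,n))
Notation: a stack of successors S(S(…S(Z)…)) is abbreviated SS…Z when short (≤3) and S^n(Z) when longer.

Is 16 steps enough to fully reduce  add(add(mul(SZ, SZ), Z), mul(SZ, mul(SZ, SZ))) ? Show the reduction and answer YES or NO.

  start: add(add(mul(SZ, SZ), Z), mul(SZ, mul(SZ, SZ)))
  [1] add(add(add(SZ, mul(Z, SZ)), Z), mul(SZ, mul(SZ, SZ)))
  [2] add(add(S(add(Z, mul(Z, SZ))), Z), mul(SZ, mul(SZ, SZ)))
  [3] add(S(add(add(Z, mul(Z, SZ)), Z)), mul(SZ, mul(SZ, SZ)))
  [4] S(add(add(add(Z, mul(Z, SZ)), Z), mul(SZ, mul(SZ, SZ))))
  [5] S(add(add(mul(Z, SZ), Z), mul(SZ, mul(SZ, SZ))))
  [6] S(add(add(Z, Z), mul(SZ, mul(SZ, SZ))))
  [7] S(add(Z, mul(SZ, mul(SZ, SZ))))
  [8] S(mul(SZ, mul(SZ, SZ)))
  [9] S(add(mul(SZ, SZ), mul(Z, mul(SZ, SZ))))
  [10] S(add(add(SZ, mul(Z, SZ)), mul(Z, mul(SZ, SZ))))
  [11] S(add(S(add(Z, mul(Z, SZ))), mul(Z, mul(SZ, SZ))))
  [12] S(S(add(add(Z, mul(Z, SZ)), mul(Z, mul(SZ, SZ)))))
  [13] S(S(add(mul(Z, SZ), mul(Z, mul(SZ, SZ)))))
  [14] S(S(add(Z, mul(Z, mul(SZ, SZ)))))
  [15] S(S(mul(Z, mul(SZ, SZ))))
  [16] SSZ

Answer: YES — reaches normal form SSZ in 16 ≤ 16 steps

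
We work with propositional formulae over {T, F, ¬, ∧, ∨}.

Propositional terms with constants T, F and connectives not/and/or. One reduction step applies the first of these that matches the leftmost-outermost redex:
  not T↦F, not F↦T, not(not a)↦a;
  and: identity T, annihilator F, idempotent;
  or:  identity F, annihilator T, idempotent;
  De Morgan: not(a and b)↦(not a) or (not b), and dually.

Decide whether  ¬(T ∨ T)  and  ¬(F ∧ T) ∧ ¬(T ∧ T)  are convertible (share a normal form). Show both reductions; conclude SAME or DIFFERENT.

Term A:
  start: ¬(T ∨ T)
  step 1: ¬T ∧ ¬T
  step 2: ¬T
  step 3: F

Term B:
  start: ¬(F ∧ T) ∧ ¬(T ∧ T)
  step 1: (¬F ∨ ¬T) ∧ ¬(T ∧ T)
  step 2: (T ∨ ¬T) ∧ ¬(T ∧ T)
  step 3: T ∧ ¬(T ∧ T)
  step 4: ¬(T ∧ T)
  step 5: ¬T ∨ ¬T
  step 6: ¬T
  step 7: F

Answer: SAME — A ⇓ F, B ⇓ F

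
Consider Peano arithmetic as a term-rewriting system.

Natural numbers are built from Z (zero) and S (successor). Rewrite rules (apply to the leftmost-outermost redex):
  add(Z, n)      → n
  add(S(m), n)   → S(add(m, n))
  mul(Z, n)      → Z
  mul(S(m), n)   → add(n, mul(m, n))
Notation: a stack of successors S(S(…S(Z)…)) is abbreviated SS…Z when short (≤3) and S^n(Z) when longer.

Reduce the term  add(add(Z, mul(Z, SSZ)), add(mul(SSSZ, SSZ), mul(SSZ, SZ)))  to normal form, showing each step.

Answer: normal form = S^8(Z)  (in 30 steps)

Reduction:
  start: add(add(Z, mul(Z, SSZ)), add(mul(SSSZ, SSZ), mul(SSZ, SZ)))
  →1  add(mul(Z, SSZ), add(mul(SSSZ, SSZ), mul(SSZ, SZ)))
  →2  add(Z, add(mul(SSSZ, SSZ), mul(SSZ, SZ)))
  →3  add(mul(SSSZ, SSZ), mul(SSZ, SZ))
  →4  add(add(SSZ, mul(SSZ, SSZ)), mul(SSZ, SZ))
  →5  add(S(add(SZ, mul(SSZ, SSZ))), mul(SSZ, SZ))
  →6  S(add(add(SZ, mul(SSZ, SSZ)), mul(SSZ, SZ)))
  →7  S(add(S(add(Z, mul(SSZ, SSZ))), mul(SSZ, SZ)))
  →8  S(S(add(add(Z, mul(SSZ, SSZ)), mul(SSZ, SZ))))
  →9  S(S(add(mul(SSZ, SSZ), mul(SSZ, SZ))))
  →10  S(S(add(add(SSZ, mul(SZ, SSZ)), mul(SSZ, SZ))))
  →11  S(S(add(S(add(SZ, mul(SZ, SSZ))), mul(SSZ, SZ))))
  →12  S(S(S(add(add(SZ, mul(SZ, SSZ)), mul(SSZ, SZ)))))
  →13  S(S(S(add(S(add(Z, mul(SZ, SSZ))), mul(SSZ, SZ)))))
  →14  S(S(S(S(add(add(Z, mul(SZ, SSZ)), mul(SSZ, SZ))))))
  →15  S(S(S(S(add(mul(SZ, SSZ), mul(SSZ, SZ))))))
  →16  S(S(S(S(add(add(SSZ, mul(Z, SSZ)), mul(SSZ, SZ))))))
  →17  S(S(S(S(add(S(add(SZ, mul(Z, SSZ))), mul(SSZ, SZ))))))
  →18  S(S(S(S(S(add(add(SZ, mul(Z, SSZ)), mul(SSZ, SZ)))))))
  →19  S(S(S(S(S(add(S(add(Z, mul(Z, SSZ))), mul(SSZ, SZ)))))))
  →20  S(S(S(S(S(S(add(add(Z, mul(Z, SSZ)), mul(SSZ, SZ))))))))
  →21  S(S(S(S(S(S(add(mul(Z, SSZ), mul(SSZ, SZ))))))))
  →22  S(S(S(S(S(S(add(Z, mul(SSZ, SZ))))))))
  →23  S(S(S(S(S(S(mul(SSZ, SZ)))))))
  →24  S(S(S(S(S(S(add(SZ, mul(SZ, SZ))))))))
  →25  S(S(S(S(S(S(S(add(Z, mul(SZ, SZ)))))))))
  →26  S(S(S(S(S(S(S(mul(SZ, SZ))))))))
  →27  S(S(S(S(S(S(S(add(SZ, mul(Z, SZ)))))))))
  →28  S(S(S(S(S(S(S(S(add(Z, mul(Z, SZ))))))))))
  →29  S(S(S(S(S(S(S(S(mul(Z, SZ)))))))))
  →30  S^8(Z)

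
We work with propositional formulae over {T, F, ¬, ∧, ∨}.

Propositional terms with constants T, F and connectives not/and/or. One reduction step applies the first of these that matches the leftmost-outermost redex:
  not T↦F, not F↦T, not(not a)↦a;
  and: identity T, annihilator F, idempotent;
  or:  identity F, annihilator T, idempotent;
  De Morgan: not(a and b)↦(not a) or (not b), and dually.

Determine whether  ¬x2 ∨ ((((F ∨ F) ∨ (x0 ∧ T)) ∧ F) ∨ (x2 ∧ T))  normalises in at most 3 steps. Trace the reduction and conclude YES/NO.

Answer: YES — reaches normal form ¬x2 ∨ x2 in 3 ≤ 3 steps

Reduction:
  start: ¬x2 ∨ ((((F ∨ F) ∨ (x0 ∧ T)) ∧ F) ∨ (x2 ∧ T))
  step 1: ¬x2 ∨ (F ∨ (x2 ∧ T))
  step 2: ¬x2 ∨ (x2 ∧ T)
  step 3: ¬x2 ∨ x2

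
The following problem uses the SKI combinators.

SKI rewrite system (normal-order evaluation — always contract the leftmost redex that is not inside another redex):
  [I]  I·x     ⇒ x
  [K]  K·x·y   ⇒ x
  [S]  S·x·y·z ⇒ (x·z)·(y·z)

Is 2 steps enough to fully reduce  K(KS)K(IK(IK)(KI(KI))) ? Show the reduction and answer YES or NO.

Answer: YES — reaches normal form S in 2 ≤ 2 steps

Working:
  start: K(KS)K(IK(IK)(KI(KI)))
  [1] KS(IK(IK)(KI(KI)))
  [2] S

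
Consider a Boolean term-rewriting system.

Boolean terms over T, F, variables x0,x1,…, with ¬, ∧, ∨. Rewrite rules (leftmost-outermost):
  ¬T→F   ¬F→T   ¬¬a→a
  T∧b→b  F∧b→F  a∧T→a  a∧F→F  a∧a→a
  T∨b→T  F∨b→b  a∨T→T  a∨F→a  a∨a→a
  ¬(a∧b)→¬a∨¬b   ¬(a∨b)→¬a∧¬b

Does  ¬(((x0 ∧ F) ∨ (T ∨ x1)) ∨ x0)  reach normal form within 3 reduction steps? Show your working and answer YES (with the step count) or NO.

  start: ¬(((x0 ∧ F) ∨ (T ∨ x1)) ∨ x0)
  step 1: ¬((x0 ∧ F) ∨ (T ∨ x1)) ∧ ¬x0
  step 2: (¬(x0 ∧ F) ∧ ¬(T ∨ x1)) ∧ ¬x0
  step 3: ((¬x0 ∨ ¬F) ∧ ¬(T ∨ x1)) ∧ ¬x0

Answer: NO — after 3 steps the term is ((¬x0 ∨ ¬F) ∧ ¬(T ∨ x1)) ∧ ¬x0, not yet normal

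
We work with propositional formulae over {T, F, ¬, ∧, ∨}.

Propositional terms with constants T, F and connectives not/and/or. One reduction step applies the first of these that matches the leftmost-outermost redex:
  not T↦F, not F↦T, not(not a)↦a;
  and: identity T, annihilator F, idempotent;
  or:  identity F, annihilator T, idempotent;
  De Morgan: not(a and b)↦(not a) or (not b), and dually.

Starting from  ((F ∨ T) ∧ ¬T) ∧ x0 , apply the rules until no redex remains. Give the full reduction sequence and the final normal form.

  start: ((F ∨ T) ∧ ¬T) ∧ x0
  →1  (T ∧ ¬T) ∧ x0
  →2  ¬T ∧ x0
  →3  F ∧ x0
  →4  F

Answer: normal form = F  (in 4 steps)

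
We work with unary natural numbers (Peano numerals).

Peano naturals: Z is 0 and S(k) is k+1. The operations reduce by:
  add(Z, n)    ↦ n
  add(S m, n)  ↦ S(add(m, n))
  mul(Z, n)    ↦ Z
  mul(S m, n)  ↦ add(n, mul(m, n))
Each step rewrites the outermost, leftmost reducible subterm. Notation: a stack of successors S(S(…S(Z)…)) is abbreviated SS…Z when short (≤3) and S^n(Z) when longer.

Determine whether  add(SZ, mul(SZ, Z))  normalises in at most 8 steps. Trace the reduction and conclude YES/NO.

Answer: YES — reaches normal form SZ in 5 ≤ 8 steps

Derivation:
  start: add(SZ, mul(SZ, Z))
  step 1: S(add(Z, mul(SZ, Z)))
  step 2: S(mul(SZ, Z))
  step 3: S(add(Z, mul(Z, Z)))
  step 4: S(mul(Z, Z))
  step 5: SZ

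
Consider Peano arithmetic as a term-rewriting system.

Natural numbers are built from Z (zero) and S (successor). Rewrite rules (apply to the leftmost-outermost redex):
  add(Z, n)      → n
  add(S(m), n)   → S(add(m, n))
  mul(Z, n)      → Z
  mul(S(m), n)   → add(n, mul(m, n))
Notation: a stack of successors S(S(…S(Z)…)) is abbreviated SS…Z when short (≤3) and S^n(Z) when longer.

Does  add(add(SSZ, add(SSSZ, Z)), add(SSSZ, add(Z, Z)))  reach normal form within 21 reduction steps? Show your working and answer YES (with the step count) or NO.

Answer: YES — reaches normal form S^8(Z) in 18 ≤ 21 steps

Reduction:
  start: add(add(SSZ, add(SSSZ, Z)), add(SSSZ, add(Z, Z)))
  [1] add(S(add(SZ, add(SSSZ, Z))), add(SSSZ, add(Z, Z)))
  [2] S(add(add(SZ, add(SSSZ, Z)), add(SSSZ, add(Z, Z))))
  [3] S(add(S(add(Z, add(SSSZ, Z))), add(SSSZ, add(Z, Z))))
  [4] S(S(add(add(Z, add(SSSZ, Z)), add(SSSZ, add(Z, Z)))))
  [5] S(S(add(add(SSSZ, Z), add(SSSZ, add(Z, Z)))))
  [6] S(S(add(S(add(SSZ, Z)), add(SSSZ, add(Z, Z)))))
  [7] S(S(S(add(add(SSZ, Z), add(SSSZ, add(Z, Z))))))
  [8] S(S(S(add(S(add(SZ, Z)), add(SSSZ, add(Z, Z))))))
  [9] S(S(S(S(add(add(SZ, Z), add(SSSZ, add(Z, Z)))))))
  [10] S(S(S(S(add(S(add(Z, Z)), add(SSSZ, add(Z, Z)))))))
  [11] S(S(S(S(S(add(add(Z, Z), add(SSSZ, add(Z, Z))))))))
  [12] S(S(S(S(S(add(Z, add(SSSZ, add(Z, Z))))))))
  [13] S(S(S(S(S(add(SSSZ, add(Z, Z)))))))
  [14] S(S(S(S(S(S(add(SSZ, add(Z, Z))))))))
  [15] S(S(S(S(S(S(S(add(SZ, add(Z, Z)))))))))
  [16] S(S(S(S(S(S(S(S(add(Z, add(Z, Z))))))))))
  [17] S(S(S(S(S(S(S(S(add(Z, Z)))))))))
  [18] S^8(Z)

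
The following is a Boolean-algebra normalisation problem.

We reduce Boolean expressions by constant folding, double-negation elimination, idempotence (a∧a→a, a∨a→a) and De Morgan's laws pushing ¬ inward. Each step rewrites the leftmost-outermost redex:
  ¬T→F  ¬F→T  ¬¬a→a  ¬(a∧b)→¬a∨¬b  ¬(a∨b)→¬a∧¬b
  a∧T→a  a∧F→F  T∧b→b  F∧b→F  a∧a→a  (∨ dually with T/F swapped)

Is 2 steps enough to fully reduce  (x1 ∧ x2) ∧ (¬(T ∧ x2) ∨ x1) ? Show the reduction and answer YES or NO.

  start: (x1 ∧ x2) ∧ (¬(T ∧ x2) ∨ x1)
  [1] (x1 ∧ x2) ∧ ((¬T ∨ ¬x2) ∨ x1)
  [2] (x1 ∧ x2) ∧ ((F ∨ ¬x2) ∨ x1)

Answer: NO — after 2 steps the term is (x1 ∧ x2) ∧ ((F ∨ ¬x2) ∨ x1), not yet normal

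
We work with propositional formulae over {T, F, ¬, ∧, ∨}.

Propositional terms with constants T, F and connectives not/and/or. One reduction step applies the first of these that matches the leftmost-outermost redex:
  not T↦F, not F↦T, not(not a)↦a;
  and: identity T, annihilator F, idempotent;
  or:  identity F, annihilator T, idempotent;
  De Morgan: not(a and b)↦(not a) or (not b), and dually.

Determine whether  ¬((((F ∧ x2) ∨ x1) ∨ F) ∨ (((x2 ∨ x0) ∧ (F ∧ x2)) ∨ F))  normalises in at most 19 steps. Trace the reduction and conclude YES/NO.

Answer: YES — reaches normal form ¬x1 in 19 ≤ 19 steps

Reduction:
  start: ¬((((F ∧ x2) ∨ x1) ∨ F) ∨ (((x2 ∨ x0) ∧ (F ∧ x2)) ∨ F))
  [1] ¬(((F ∧ x2) ∨ x1) ∨ F) ∧ ¬(((x2 ∨ x0) ∧ (F ∧ x2)) ∨ F)
  [2] (¬((F ∧ x2) ∨ x1) ∧ ¬F) ∧ ¬(((x2 ∨ x0) ∧ (F ∧ x2)) ∨ F)
  [3] ((¬(F ∧ x2) ∧ ¬x1) ∧ ¬F) ∧ ¬(((x2 ∨ x0) ∧ (F ∧ x2)) ∨ F)
  [4] (((¬F ∨ ¬x2) ∧ ¬x1) ∧ ¬F) ∧ ¬(((x2 ∨ x0) ∧ (F ∧ x2)) ∨ F)
  [5] (((T ∨ ¬x2) ∧ ¬x1) ∧ ¬F) ∧ ¬(((x2 ∨ x0) ∧ (F ∧ x2)) ∨ F)
  [6] ((T ∧ ¬x1) ∧ ¬F) ∧ ¬(((x2 ∨ x0) ∧ (F ∧ x2)) ∨ F)
  [7] (¬x1 ∧ ¬F) ∧ ¬(((x2 ∨ x0) ∧ (F ∧ x2)) ∨ F)
  [8] (¬x1 ∧ T) ∧ ¬(((x2 ∨ x0) ∧ (F ∧ x2)) ∨ F)
  [9] ¬x1 ∧ ¬(((x2 ∨ x0) ∧ (F ∧ x2)) ∨ F)
  [10] ¬x1 ∧ (¬((x2 ∨ x0) ∧ (F ∧ x2)) ∧ ¬F)
  [11] ¬x1 ∧ ((¬(x2 ∨ x0) ∨ ¬(F ∧ x2)) ∧ ¬F)
  [12] ¬x1 ∧ (((¬x2 ∧ ¬x0) ∨ ¬(F ∧ x2)) ∧ ¬F)
  [13] ¬x1 ∧ (((¬x2 ∧ ¬x0) ∨ (¬F ∨ ¬x2)) ∧ ¬F)
  [14] ¬x1 ∧ (((¬x2 ∧ ¬x0) ∨ (T ∨ ¬x2)) ∧ ¬F)
  [15] ¬x1 ∧ (((¬x2 ∧ ¬x0) ∨ T) ∧ ¬F)
  [16] ¬x1 ∧ (T ∧ ¬F)
  [17] ¬x1 ∧ ¬F
  [18] ¬x1 ∧ T
  [19] ¬x1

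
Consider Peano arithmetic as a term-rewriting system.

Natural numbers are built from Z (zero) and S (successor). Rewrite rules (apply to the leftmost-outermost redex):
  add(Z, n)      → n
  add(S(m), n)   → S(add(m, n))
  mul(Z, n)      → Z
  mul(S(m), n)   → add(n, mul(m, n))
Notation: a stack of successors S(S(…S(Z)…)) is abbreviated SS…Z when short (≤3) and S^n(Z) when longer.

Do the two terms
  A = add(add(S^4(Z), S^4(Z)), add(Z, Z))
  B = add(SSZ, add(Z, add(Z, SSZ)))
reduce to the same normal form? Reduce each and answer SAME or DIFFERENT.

Term A:
  start: add(add(S^4(Z), S^4(Z)), add(Z, Z))
  step 1: add(S(add(SSSZ, S^4(Z))), add(Z, Z))
  step 2: S(add(add(SSSZ, S^4(Z)), add(Z, Z)))
  step 3: S(add(S(add(SSZ, S^4(Z))), add(Z, Z)))
  step 4: S(S(add(add(SSZ, S^4(Z)), add(Z, Z))))
  step 5: S(S(add(S(add(SZ, S^4(Z))), add(Z, Z))))
  step 6: S(S(S(add(add(SZ, S^4(Z)), add(Z, Z)))))
  step 7: S(S(S(add(S(add(Z, S^4(Z))), add(Z, Z)))))
  step 8: S(S(S(S(add(add(Z, S^4(Z)), add(Z, Z))))))
  step 9: S(S(S(S(add(S^4(Z), add(Z, Z))))))
  step 10: S(S(S(S(S(add(SSSZ, add(Z, Z)))))))
  step 11: S(S(S(S(S(S(add(SSZ, add(Z, Z))))))))
  step 12: S(S(S(S(S(S(S(add(SZ, add(Z, Z)))))))))
  step 13: S(S(S(S(S(S(S(S(add(Z, add(Z, Z))))))))))
  step 14: S(S(S(S(S(S(S(S(add(Z, Z)))))))))
  step 15: S^8(Z)

Term B:
  start: add(SSZ, add(Z, add(Z, SSZ)))
  step 1: S(add(SZ, add(Z, add(Z, SSZ))))
  step 2: S(S(add(Z, add(Z, add(Z, SSZ)))))
  step 3: S(S(add(Z, add(Z, SSZ))))
  step 4: S(S(add(Z, SSZ)))
  step 5: S^4(Z)

Answer: DIFFERENT — A ⇓ S^8(Z), B ⇓ S^4(Z)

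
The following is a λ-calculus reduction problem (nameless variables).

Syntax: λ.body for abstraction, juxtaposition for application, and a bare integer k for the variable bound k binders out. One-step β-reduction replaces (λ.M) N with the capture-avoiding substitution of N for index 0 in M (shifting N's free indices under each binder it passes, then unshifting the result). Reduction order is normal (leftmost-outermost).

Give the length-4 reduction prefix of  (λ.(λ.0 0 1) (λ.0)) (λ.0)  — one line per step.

  start: (λ.(λ.0 0 1) (λ.0)) (λ.0)
  [1] (λ.0 0 (λ.0)) (λ.0)
  [2] (λ.0) (λ.0) (λ.0)
  [3] (λ.0) (λ.0)
  [4] λ.0

Answer: after 4 steps: λ.0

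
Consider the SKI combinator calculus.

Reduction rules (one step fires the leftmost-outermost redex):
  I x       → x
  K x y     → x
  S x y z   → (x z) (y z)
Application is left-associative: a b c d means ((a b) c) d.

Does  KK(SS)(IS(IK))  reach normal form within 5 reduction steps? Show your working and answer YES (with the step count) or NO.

Answer: YES — reaches normal form K(SK) in 3 ≤ 5 steps

Derivation:
  start: KK(SS)(IS(IK))
  [1] K(IS(IK))
  [2] K(S(IK))
  [3] K(SK)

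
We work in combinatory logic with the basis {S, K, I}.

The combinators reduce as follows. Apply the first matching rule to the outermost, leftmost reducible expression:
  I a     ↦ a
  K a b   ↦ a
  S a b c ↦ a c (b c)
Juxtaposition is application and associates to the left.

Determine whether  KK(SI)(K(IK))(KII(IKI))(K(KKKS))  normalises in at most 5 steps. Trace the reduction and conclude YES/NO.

Answer: YES — reaches normal form K in 4 ≤ 5 steps

Derivation:
  start: KK(SI)(K(IK))(KII(IKI))(K(KKKS))
  [1] K(K(IK))(KII(IKI))(K(KKKS))
  [2] K(IK)(K(KKKS))
  [3] IK
  [4] K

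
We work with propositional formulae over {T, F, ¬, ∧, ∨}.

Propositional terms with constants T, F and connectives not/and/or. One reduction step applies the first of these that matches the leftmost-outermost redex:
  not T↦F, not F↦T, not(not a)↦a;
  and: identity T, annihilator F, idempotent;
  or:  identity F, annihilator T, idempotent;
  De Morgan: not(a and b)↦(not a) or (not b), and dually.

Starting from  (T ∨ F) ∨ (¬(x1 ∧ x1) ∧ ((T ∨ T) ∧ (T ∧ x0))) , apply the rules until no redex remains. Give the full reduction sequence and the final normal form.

Answer: normal form = T  (in 2 steps)

Derivation:
  start: (T ∨ F) ∨ (¬(x1 ∧ x1) ∧ ((T ∨ T) ∧ (T ∧ x0)))
  →1  T ∨ (¬(x1 ∧ x1) ∧ ((T ∨ T) ∧ (T ∧ x0)))
  →2  T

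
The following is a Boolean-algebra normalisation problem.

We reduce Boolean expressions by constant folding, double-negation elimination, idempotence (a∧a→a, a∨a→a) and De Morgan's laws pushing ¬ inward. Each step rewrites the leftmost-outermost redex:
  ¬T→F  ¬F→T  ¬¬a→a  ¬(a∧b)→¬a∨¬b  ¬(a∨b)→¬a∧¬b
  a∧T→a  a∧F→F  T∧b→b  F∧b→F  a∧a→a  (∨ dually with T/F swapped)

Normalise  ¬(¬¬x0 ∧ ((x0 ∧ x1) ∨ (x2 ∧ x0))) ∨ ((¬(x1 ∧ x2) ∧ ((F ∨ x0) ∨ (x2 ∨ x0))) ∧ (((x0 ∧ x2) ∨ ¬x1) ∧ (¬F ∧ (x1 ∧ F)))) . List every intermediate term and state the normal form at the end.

  start: ¬(¬¬x0 ∧ ((x0 ∧ x1) ∨ (x2 ∧ x0))) ∨ ((¬(x1 ∧ x2) ∧ ((F ∨ x0) ∨ (x2 ∨ x0))) ∧ (((x0 ∧ x2) ∨ ¬x1) ∧ (¬F ∧ (x1 ∧ F))))
  step 1: (¬¬¬x0 ∨ ¬((x0 ∧ x1) ∨ (x2 ∧ x0))) ∨ ((¬(x1 ∧ x2) ∧ ((F ∨ x0) ∨ (x2 ∨ x0))) ∧ (((x0 ∧ x2) ∨ ¬x1) ∧ (¬F ∧ (x1 ∧ F))))
  step 2: (¬x0 ∨ ¬((x0 ∧ x1) ∨ (x2 ∧ x0))) ∨ ((¬(x1 ∧ x2) ∧ ((F ∨ x0) ∨ (x2 ∨ x0))) ∧ (((x0 ∧ x2) ∨ ¬x1) ∧ (¬F ∧ (x1 ∧ F))))
  step 3: (¬x0 ∨ (¬(x0 ∧ x1) ∧ ¬(x2 ∧ x0))) ∨ ((¬(x1 ∧ x2) ∧ ((F ∨ x0) ∨ (x2 ∨ x0))) ∧ (((x0 ∧ x2) ∨ ¬x1) ∧ (¬F ∧ (x1 ∧ F))))
  step 4: (¬x0 ∨ ((¬x0 ∨ ¬x1) ∧ ¬(x2 ∧ x0))) ∨ ((¬(x1 ∧ x2) ∧ ((F ∨ x0) ∨ (x2 ∨ x0))) ∧ (((x0 ∧ x2) ∨ ¬x1) ∧ (¬F ∧ (x1 ∧ F))))
  step 5: (¬x0 ∨ ((¬x0 ∨ ¬x1) ∧ (¬x2 ∨ ¬x0))) ∨ ((¬(x1 ∧ x2) ∧ ((F ∨ x0) ∨ (x2 ∨ x0))) ∧ (((x0 ∧ x2) ∨ ¬x1) ∧ (¬F ∧ (x1 ∧ F))))
  step 6: (¬x0 ∨ ((¬x0 ∨ ¬x1) ∧ (¬x2 ∨ ¬x0))) ∨ (((¬x1 ∨ ¬x2) ∧ ((F ∨ x0) ∨ (x2 ∨ x0))) ∧ (((x0 ∧ x2) ∨ ¬x1) ∧ (¬F ∧ (x1 ∧ F))))
  step 7: (¬x0 ∨ ((¬x0 ∨ ¬x1) ∧ (¬x2 ∨ ¬x0))) ∨ (((¬x1 ∨ ¬x2) ∧ (x0 ∨ (x2 ∨ x0))) ∧ (((x0 ∧ x2) ∨ ¬x1) ∧ (¬F ∧ (x1 ∧ F))))
  step 8: (¬x0 ∨ ((¬x0 ∨ ¬x1) ∧ (¬x2 ∨ ¬x0))) ∨ (((¬x1 ∨ ¬x2) ∧ (x0 ∨ (x2 ∨ x0))) ∧ (((x0 ∧ x2) ∨ ¬x1) ∧ (T ∧ (x1 ∧ F))))
  step 9: (¬x0 ∨ ((¬x0 ∨ ¬x1) ∧ (¬x2 ∨ ¬x0))) ∨ (((¬x1 ∨ ¬x2) ∧ (x0 ∨ (x2 ∨ x0))) ∧ (((x0 ∧ x2) ∨ ¬x1) ∧ (x1 ∧ F)))
  step 10: (¬x0 ∨ ((¬x0 ∨ ¬x1) ∧ (¬x2 ∨ ¬x0))) ∨ (((¬x1 ∨ ¬x2) ∧ (x0 ∨ (x2 ∨ x0))) ∧ (((x0 ∧ x2) ∨ ¬x1) ∧ F))
  step 11: (¬x0 ∨ ((¬x0 ∨ ¬x1) ∧ (¬x2 ∨ ¬x0))) ∨ (((¬x1 ∨ ¬x2) ∧ (x0 ∨ (x2 ∨ x0))) ∧ F)
  step 12: (¬x0 ∨ ((¬x0 ∨ ¬x1) ∧ (¬x2 ∨ ¬x0))) ∨ F
  step 13: ¬x0 ∨ ((¬x0 ∨ ¬x1) ∧ (¬x2 ∨ ¬x0))

Answer: normal form = ¬x0 ∨ ((¬x0 ∨ ¬x1) ∧ (¬x2 ∨ ¬x0))  (in 13 steps)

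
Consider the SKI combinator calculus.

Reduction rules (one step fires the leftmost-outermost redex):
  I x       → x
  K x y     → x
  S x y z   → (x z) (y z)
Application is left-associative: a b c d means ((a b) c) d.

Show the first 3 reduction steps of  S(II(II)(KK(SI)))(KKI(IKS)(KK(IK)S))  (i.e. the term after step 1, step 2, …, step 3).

  start: S(II(II)(KK(SI)))(KKI(IKS)(KK(IK)S))
  →1  S(I(II)(KK(SI)))(KKI(IKS)(KK(IK)S))
  →2  S(II(KK(SI)))(KKI(IKS)(KK(IK)S))
  →3  S(I(KK(SI)))(KKI(IKS)(KK(IK)S))

Answer: after 3 steps: S(I(KK(SI)))(KKI(IKS)(KK(IK)S))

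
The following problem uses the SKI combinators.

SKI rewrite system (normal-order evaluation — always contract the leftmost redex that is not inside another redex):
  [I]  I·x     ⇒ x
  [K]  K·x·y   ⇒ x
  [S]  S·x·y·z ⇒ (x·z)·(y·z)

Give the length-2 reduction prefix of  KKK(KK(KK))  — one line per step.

Answer: after 2 steps: KK

Reduction:
  start: KKK(KK(KK))
  →1  K(KK(KK))
  →2  KK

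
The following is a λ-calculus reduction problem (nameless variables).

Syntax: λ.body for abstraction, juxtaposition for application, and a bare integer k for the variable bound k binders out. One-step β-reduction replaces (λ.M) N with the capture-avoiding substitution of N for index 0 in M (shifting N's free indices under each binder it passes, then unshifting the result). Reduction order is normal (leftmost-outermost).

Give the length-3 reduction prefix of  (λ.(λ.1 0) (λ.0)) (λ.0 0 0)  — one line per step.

Answer: after 3 steps: (λ.0) (λ.0) (λ.0)

Derivation:
  start: (λ.(λ.1 0) (λ.0)) (λ.0 0 0)
  [1] (λ.(λ.0 0 0) 0) (λ.0)
  [2] (λ.0 0 0) (λ.0)
  [3] (λ.0) (λ.0) (λ.0)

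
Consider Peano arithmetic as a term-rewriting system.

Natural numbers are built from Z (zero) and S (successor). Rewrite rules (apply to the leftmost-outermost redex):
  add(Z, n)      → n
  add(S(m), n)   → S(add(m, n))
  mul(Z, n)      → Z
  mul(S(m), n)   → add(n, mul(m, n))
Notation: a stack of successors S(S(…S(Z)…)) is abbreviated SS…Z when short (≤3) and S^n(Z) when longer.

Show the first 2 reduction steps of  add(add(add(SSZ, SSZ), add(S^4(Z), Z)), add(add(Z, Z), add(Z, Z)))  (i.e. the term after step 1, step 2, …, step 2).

  start: add(add(add(SSZ, SSZ), add(S^4(Z), Z)), add(add(Z, Z), add(Z, Z)))
  →1  add(add(S(add(SZ, SSZ)), add(S^4(Z), Z)), add(add(Z, Z), add(Z, Z)))
  →2  add(S(add(add(SZ, SSZ), add(S^4(Z), Z))), add(add(Z, Z), add(Z, Z)))

Answer: after 2 steps: add(S(add(add(SZ, SSZ), add(S^4(Z), Z))), add(add(Z, Z), add(Z, Z)))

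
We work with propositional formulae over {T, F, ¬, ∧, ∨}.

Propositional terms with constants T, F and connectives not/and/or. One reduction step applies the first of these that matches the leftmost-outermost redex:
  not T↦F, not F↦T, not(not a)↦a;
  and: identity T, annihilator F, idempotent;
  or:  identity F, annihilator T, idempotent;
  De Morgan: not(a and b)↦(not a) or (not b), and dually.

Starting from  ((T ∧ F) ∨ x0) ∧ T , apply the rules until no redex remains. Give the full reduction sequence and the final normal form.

Answer: normal form = x0  (in 3 steps)

Derivation:
  start: ((T ∧ F) ∨ x0) ∧ T
  →1  (T ∧ F) ∨ x0
  →2  F ∨ x0
  →3  x0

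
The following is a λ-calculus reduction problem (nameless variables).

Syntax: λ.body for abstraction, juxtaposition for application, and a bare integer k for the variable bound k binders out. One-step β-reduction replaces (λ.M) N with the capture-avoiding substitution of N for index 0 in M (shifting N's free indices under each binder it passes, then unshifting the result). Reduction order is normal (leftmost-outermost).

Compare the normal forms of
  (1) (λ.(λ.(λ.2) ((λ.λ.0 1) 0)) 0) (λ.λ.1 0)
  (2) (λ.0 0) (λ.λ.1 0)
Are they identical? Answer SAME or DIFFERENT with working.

Term A:
  start: (λ.(λ.(λ.2) ((λ.λ.0 1) 0)) 0) (λ.λ.1 0)
  [1] (λ.(λ.λ.λ.1 0) ((λ.λ.0 1) 0)) (λ.λ.1 0)
  [2] (λ.λ.λ.1 0) ((λ.λ.0 1) (λ.λ.1 0))
  [3] λ.λ.1 0

Term B:
  start: (λ.0 0) (λ.λ.1 0)
  [1] (λ.λ.1 0) (λ.λ.1 0)
  [2] λ.(λ.λ.1 0) 0
  [3] λ.λ.1 0

Answer: SAME — A ⇓ λ.λ.1 0, B ⇓ λ.λ.1 0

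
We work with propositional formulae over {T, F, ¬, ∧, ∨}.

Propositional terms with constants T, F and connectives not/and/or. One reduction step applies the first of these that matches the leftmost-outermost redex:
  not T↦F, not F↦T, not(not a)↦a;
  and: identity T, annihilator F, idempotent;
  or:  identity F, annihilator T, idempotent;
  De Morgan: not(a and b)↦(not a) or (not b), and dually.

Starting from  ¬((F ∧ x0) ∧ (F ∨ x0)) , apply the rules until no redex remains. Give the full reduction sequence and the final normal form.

  start: ¬((F ∧ x0) ∧ (F ∨ x0))
  step 1: ¬(F ∧ x0) ∨ ¬(F ∨ x0)
  step 2: (¬F ∨ ¬x0) ∨ ¬(F ∨ x0)
  step 3: (T ∨ ¬x0) ∨ ¬(F ∨ x0)
  step 4: T ∨ ¬(F ∨ x0)
  step 5: T

Answer: normal form = T  (in 5 steps)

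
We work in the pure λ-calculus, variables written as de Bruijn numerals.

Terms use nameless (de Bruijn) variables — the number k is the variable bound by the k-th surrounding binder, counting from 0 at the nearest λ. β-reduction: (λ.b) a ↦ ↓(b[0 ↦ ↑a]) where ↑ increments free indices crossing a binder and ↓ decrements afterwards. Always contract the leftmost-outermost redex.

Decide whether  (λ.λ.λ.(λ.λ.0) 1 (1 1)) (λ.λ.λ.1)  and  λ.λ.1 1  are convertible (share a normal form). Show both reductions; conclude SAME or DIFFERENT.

Answer: SAME — A ⇓ λ.λ.1 1, B ⇓ λ.λ.1 1

Derivation:
Term A:
  start: (λ.λ.λ.(λ.λ.0) 1 (1 1)) (λ.λ.λ.1)
  [1] λ.λ.(λ.λ.0) 1 (1 1)
  [2] λ.λ.(λ.0) (1 1)
  [3] λ.λ.1 1

Term B:
  start: λ.λ.1 1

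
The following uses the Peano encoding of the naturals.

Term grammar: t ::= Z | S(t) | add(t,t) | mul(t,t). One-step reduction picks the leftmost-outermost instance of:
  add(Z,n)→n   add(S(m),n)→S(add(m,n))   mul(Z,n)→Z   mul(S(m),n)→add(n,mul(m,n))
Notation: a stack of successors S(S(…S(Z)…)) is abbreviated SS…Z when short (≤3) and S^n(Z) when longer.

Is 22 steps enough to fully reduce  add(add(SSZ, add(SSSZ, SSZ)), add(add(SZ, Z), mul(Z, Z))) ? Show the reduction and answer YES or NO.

  start: add(add(SSZ, add(SSSZ, SSZ)), add(add(SZ, Z), mul(Z, Z)))
  [1] add(S(add(SZ, add(SSSZ, SSZ))), add(add(SZ, Z), mul(Z, Z)))
  [2] S(add(add(SZ, add(SSSZ, SSZ)), add(add(SZ, Z), mul(Z, Z))))
  [3] S(add(S(add(Z, add(SSSZ, SSZ))), add(add(SZ, Z), mul(Z, Z))))
  [4] S(S(add(add(Z, add(SSSZ, SSZ)), add(add(SZ, Z), mul(Z, Z)))))
  [5] S(S(add(add(SSSZ, SSZ), add(add(SZ, Z), mul(Z, Z)))))
  [6] S(S(add(S(add(SSZ, SSZ)), add(add(SZ, Z), mul(Z, Z)))))
  [7] S(S(S(add(add(SSZ, SSZ), add(add(SZ, Z), mul(Z, Z))))))
  [8] S(S(S(add(S(add(SZ, SSZ)), add(add(SZ, Z), mul(Z, Z))))))
  [9] S(S(S(S(add(add(SZ, SSZ), add(add(SZ, Z), mul(Z, Z)))))))
  [10] S(S(S(S(add(S(add(Z, SSZ)), add(add(SZ, Z), mul(Z, Z)))))))
  [11] S(S(S(S(S(add(add(Z, SSZ), add(add(SZ, Z), mul(Z, Z))))))))
  [12] S(S(S(S(S(add(SSZ, add(add(SZ, Z), mul(Z, Z))))))))
  [13] S(S(S(S(S(S(add(SZ, add(add(SZ, Z), mul(Z, Z)))))))))
  [14] S(S(S(S(S(S(S(add(Z, add(add(SZ, Z), mul(Z, Z))))))))))
  [15] S(S(S(S(S(S(S(add(add(SZ, Z), mul(Z, Z)))))))))
  [16] S(S(S(S(S(S(S(add(S(add(Z, Z)), mul(Z, Z)))))))))
  [17] S(S(S(S(S(S(S(S(add(add(Z, Z), mul(Z, Z))))))))))
  [18] S(S(S(S(S(S(S(S(add(Z, mul(Z, Z))))))))))
  [19] S(S(S(S(S(S(S(S(mul(Z, Z)))))))))
  [20] S^8(Z)

Answer: YES — reaches normal form S^8(Z) in 20 ≤ 22 steps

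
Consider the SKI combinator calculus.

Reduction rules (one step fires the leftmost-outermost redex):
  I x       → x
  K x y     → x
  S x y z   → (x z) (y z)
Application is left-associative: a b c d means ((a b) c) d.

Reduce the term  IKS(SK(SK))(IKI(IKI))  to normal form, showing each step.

  start: IKS(SK(SK))(IKI(IKI))
  step 1: KS(SK(SK))(IKI(IKI))
  step 2: S(IKI(IKI))
  step 3: S(KI(IKI))
  step 4: SI

Answer: normal form = SI  (in 4 steps)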